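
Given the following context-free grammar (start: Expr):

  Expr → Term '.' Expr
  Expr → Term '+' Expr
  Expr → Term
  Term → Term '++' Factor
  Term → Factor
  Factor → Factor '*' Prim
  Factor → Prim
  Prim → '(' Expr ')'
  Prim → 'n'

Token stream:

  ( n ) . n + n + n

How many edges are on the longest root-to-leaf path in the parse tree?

[Expr [Term [Factor [Prim ( [Expr [Term [Factor [Prim n]]]] )]]] . [Expr [Term [Factor [Prim n]]] + [Expr [Term [Factor [Prim n]]] + [Expr [Term [Factor [Prim n]]]]]]]

8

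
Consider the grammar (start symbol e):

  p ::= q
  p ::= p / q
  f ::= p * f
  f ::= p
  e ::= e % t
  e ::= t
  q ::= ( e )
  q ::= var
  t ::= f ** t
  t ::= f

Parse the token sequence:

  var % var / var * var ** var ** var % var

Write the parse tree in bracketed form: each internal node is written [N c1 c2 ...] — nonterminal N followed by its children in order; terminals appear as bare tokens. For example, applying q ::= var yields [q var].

[e [e [e [t [f [p [q var]]]]] % [t [f [p [p [q var]] / [q var]] * [f [p [q var]]]] ** [t [f [p [q var]]] ** [t [f [p [q var]]]]]]] % [t [f [p [q var]]]]]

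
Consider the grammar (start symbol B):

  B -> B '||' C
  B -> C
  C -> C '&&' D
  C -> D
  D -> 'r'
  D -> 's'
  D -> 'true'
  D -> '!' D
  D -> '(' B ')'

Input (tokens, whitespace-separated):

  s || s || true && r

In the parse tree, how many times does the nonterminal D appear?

[B [B [B [C [D s]]] || [C [D s]]] || [C [C [D true]] && [D r]]]

4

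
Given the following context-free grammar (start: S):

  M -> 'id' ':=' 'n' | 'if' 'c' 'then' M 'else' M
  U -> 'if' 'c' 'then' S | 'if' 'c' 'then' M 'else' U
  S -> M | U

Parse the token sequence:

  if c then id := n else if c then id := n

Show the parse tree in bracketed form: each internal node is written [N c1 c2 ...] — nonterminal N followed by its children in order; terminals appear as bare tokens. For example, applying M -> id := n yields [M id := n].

S
U
if c then M else U
if c then id := n else U
if c then id := n else if c then S
if c then id := n else if c then M
if c then id := n else if c then id := n

[S [U if c then [M id := n] else [U if c then [S [M id := n]]]]]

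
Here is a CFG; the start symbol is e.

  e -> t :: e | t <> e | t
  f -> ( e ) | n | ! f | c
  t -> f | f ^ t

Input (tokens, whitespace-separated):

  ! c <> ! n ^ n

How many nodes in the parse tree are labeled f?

[e [t [f ! [f c]]] <> [e [t [f ! [f n]] ^ [t [f n]]]]]

5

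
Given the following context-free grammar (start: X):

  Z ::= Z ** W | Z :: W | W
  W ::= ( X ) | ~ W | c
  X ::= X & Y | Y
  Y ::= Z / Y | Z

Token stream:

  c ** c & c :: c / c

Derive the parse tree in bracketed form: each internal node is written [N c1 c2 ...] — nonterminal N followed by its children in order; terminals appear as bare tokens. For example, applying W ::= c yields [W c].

[X [X [Y [Z [Z [W c]] ** [W c]]]] & [Y [Z [Z [W c]] :: [W c]] / [Y [Z [W c]]]]]

X
X & Y
Y & Y
Z & Y
Z ** W & Y
W ** W & Y
c ** W & Y
c ** c & Y
c ** c & Z / Y
c ** c & Z :: W / Y
c ** c & W :: W / Y
c ** c & c :: W / Y
c ** c & c :: c / Y
c ** c & c :: c / Z
c ** c & c :: c / W
c ** c & c :: c / c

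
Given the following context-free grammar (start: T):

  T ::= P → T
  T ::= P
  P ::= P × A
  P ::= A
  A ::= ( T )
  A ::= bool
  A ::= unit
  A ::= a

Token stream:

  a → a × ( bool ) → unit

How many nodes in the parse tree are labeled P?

[T [P [A a]] → [T [P [P [A a]] × [A ( [T [P [A bool]]] )]] → [T [P [A unit]]]]]

5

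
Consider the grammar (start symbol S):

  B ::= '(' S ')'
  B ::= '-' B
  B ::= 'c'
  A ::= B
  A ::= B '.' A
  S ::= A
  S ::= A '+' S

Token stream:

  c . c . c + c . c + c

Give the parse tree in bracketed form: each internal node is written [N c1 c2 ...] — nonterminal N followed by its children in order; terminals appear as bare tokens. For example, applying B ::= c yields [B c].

S
A + S
B . A + S
c . A + S
c . B . A + S
c . c . A + S
c . c . B + S
c . c . c + S
c . c . c + A + S
c . c . c + B . A + S
c . c . c + c . A + S
c . c . c + c . B + S
c . c . c + c . c + S
c . c . c + c . c + A
c . c . c + c . c + B
c . c . c + c . c + c

[S [A [B c] . [A [B c] . [A [B c]]]] + [S [A [B c] . [A [B c]]] + [S [A [B c]]]]]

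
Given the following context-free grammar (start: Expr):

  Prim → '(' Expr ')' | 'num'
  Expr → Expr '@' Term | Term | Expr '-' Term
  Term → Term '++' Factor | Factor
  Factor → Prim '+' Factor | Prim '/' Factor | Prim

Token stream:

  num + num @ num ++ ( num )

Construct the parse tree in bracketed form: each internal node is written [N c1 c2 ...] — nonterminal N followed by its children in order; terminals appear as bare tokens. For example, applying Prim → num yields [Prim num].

[Expr [Expr [Term [Factor [Prim num] + [Factor [Prim num]]]]] @ [Term [Term [Factor [Prim num]]] ++ [Factor [Prim ( [Expr [Term [Factor [Prim num]]]] )]]]]

Expr
Expr @ Term
Term @ Term
Factor @ Term
Prim + Factor @ Term
num + Factor @ Term
num + Prim @ Term
num + num @ Term
num + num @ Term ++ Factor
num + num @ Factor ++ Factor
num + num @ Prim ++ Factor
num + num @ num ++ Factor
num + num @ num ++ Prim
num + num @ num ++ ( Expr )
num + num @ num ++ ( Term )
num + num @ num ++ ( Factor )
num + num @ num ++ ( Prim )
num + num @ num ++ ( num )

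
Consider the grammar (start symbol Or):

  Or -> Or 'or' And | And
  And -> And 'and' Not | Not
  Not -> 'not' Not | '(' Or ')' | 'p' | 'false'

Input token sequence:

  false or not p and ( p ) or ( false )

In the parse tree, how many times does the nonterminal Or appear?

[Or [Or [Or [And [Not false]]] or [And [And [Not not [Not p]]] and [Not ( [Or [And [Not p]]] )]]] or [And [Not ( [Or [And [Not false]]] )]]]

5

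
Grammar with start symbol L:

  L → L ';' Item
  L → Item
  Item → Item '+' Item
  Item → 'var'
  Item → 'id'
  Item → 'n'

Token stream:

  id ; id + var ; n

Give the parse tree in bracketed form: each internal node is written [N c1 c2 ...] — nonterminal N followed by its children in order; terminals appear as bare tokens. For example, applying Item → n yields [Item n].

[L [L [L [Item id]] ; [Item [Item id] + [Item var]]] ; [Item n]]

L
L ; Item
L ; Item ; Item
Item ; Item ; Item
id ; Item ; Item
id ; Item + Item ; Item
id ; id + Item ; Item
id ; id + var ; Item
id ; id + var ; n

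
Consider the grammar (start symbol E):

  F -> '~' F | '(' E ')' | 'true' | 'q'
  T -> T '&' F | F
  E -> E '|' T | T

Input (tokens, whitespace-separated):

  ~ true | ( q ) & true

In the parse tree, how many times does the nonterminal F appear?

5

[E [E [T [F ~ [F true]]]] | [T [T [F ( [E [T [F q]]] )]] & [F true]]]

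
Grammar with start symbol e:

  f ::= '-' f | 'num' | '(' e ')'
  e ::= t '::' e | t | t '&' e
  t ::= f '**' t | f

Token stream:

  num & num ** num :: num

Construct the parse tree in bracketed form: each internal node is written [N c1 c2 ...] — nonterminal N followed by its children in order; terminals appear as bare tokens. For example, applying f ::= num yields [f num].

e
t & e
f & e
num & e
num & t :: e
num & f ** t :: e
num & num ** t :: e
num & num ** f :: e
num & num ** num :: e
num & num ** num :: t
num & num ** num :: f
num & num ** num :: num

[e [t [f num]] & [e [t [f num] ** [t [f num]]] :: [e [t [f num]]]]]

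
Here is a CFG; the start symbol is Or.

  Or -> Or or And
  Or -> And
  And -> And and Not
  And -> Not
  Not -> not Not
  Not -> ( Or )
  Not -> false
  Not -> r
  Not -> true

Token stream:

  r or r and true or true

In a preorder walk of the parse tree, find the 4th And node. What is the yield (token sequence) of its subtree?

[Or [Or [Or [And [Not r]]] or [And [And [Not r]] and [Not true]]] or [And [Not true]]]

true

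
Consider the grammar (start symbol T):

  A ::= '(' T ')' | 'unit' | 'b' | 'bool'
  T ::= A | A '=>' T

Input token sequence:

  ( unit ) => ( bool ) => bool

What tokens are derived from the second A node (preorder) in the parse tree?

[T [A ( [T [A unit]] )] => [T [A ( [T [A bool]] )] => [T [A bool]]]]

unit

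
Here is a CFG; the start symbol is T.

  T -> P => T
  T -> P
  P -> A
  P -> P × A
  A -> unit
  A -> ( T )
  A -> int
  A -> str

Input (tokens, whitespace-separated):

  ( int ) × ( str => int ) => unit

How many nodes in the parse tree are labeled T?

[T [P [P [A ( [T [P [A int]]] )]] × [A ( [T [P [A str]] => [T [P [A int]]]] )]] => [T [P [A unit]]]]

5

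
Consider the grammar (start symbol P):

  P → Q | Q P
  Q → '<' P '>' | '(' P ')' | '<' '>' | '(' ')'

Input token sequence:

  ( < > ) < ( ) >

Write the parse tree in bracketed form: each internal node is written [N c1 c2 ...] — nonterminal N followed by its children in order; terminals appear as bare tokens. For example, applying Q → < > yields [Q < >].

[P [Q ( [P [Q < >]] )] [P [Q < [P [Q ( )]] >]]]

P
Q P
( P ) P
( Q ) P
( < > ) P
( < > ) Q
( < > ) < P >
( < > ) < Q >
( < > ) < ( ) >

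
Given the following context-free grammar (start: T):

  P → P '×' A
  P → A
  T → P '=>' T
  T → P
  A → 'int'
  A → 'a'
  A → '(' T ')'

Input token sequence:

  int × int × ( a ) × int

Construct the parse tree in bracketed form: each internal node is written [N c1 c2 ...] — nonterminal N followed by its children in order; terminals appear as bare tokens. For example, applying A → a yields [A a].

T
P
P × A
P × A × A
P × A × A × A
A × A × A × A
int × A × A × A
int × int × A × A
int × int × ( T ) × A
int × int × ( P ) × A
int × int × ( A ) × A
int × int × ( a ) × A
int × int × ( a ) × int

[T [P [P [P [P [A int]] × [A int]] × [A ( [T [P [A a]]] )]] × [A int]]]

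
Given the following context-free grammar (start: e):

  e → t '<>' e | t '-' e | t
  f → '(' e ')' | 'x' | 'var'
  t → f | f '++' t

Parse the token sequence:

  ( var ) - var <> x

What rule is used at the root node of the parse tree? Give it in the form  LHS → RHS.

[e [t [f ( [e [t [f var]]] )]] - [e [t [f var]] <> [e [t [f x]]]]]

e → t '-' e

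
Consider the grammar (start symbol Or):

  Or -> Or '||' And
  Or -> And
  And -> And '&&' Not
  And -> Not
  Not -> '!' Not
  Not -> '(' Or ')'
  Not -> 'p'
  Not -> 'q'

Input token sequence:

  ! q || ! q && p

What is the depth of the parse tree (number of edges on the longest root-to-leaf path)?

[Or [Or [And [Not ! [Not q]]]] || [And [And [Not ! [Not q]]] && [Not p]]]

5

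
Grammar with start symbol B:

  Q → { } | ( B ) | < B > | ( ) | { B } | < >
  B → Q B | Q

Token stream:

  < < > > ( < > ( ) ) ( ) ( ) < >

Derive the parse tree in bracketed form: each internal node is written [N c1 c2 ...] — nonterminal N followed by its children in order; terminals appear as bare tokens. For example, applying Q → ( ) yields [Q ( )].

[B [Q < [B [Q < >]] >] [B [Q ( [B [Q < >] [B [Q ( )]]] )] [B [Q ( )] [B [Q ( )] [B [Q < >]]]]]]

B
Q B
< B > B
< Q > B
< < > > B
< < > > Q B
< < > > ( B ) B
< < > > ( Q B ) B
< < > > ( < > B ) B
< < > > ( < > Q ) B
< < > > ( < > ( ) ) B
< < > > ( < > ( ) ) Q B
< < > > ( < > ( ) ) ( ) B
< < > > ( < > ( ) ) ( ) Q B
< < > > ( < > ( ) ) ( ) ( ) B
< < > > ( < > ( ) ) ( ) ( ) Q
< < > > ( < > ( ) ) ( ) ( ) < >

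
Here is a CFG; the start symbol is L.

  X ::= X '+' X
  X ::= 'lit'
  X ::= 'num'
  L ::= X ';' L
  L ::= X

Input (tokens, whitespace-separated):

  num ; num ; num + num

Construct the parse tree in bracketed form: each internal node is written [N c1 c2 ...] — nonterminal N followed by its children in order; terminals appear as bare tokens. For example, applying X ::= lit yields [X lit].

[L [X num] ; [L [X num] ; [L [X [X num] + [X num]]]]]

L
X ; L
num ; L
num ; X ; L
num ; num ; L
num ; num ; X
num ; num ; X + X
num ; num ; num + X
num ; num ; num + num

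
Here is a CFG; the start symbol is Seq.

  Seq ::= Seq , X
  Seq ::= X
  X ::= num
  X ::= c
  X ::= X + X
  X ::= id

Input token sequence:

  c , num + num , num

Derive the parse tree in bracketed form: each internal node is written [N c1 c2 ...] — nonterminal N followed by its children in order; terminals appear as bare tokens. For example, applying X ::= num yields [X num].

[Seq [Seq [Seq [X c]] , [X [X num] + [X num]]] , [X num]]

Seq
Seq , X
Seq , X , X
X , X , X
c , X , X
c , X + X , X
c , num + X , X
c , num + num , X
c , num + num , num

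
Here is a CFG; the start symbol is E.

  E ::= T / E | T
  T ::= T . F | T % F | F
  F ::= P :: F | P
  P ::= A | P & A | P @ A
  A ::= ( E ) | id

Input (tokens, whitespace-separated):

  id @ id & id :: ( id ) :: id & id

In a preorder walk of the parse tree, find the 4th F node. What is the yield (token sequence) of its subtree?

[E [T [F [P [P [P [A id]] @ [A id]] & [A id]] :: [F [P [A ( [E [T [F [P [A id]]]]] )]] :: [F [P [P [A id]] & [A id]]]]]]]

id & id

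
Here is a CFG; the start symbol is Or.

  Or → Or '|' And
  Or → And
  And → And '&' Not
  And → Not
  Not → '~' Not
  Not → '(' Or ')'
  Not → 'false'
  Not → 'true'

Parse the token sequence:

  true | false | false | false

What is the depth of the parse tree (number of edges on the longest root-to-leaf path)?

6

[Or [Or [Or [Or [And [Not true]]] | [And [Not false]]] | [And [Not false]]] | [And [Not false]]]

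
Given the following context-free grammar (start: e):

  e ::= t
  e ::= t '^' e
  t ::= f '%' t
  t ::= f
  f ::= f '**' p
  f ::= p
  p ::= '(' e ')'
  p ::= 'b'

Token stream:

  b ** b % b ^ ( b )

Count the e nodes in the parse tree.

[e [t [f [f [p b]] ** [p b]] % [t [f [p b]]]] ^ [e [t [f [p ( [e [t [f [p b]]]] )]]]]]

3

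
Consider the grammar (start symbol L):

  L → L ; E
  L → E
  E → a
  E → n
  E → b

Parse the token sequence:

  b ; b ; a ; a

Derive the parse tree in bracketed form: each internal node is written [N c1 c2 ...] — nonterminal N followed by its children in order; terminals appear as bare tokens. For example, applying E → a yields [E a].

L
L ; E
L ; E ; E
L ; E ; E ; E
E ; E ; E ; E
b ; E ; E ; E
b ; b ; E ; E
b ; b ; a ; E
b ; b ; a ; a

[L [L [L [L [E b]] ; [E b]] ; [E a]] ; [E a]]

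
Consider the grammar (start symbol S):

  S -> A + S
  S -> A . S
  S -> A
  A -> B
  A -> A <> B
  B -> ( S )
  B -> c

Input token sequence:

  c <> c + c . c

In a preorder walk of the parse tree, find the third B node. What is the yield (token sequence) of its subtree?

c

[S [A [A [B c]] <> [B c]] + [S [A [B c]] . [S [A [B c]]]]]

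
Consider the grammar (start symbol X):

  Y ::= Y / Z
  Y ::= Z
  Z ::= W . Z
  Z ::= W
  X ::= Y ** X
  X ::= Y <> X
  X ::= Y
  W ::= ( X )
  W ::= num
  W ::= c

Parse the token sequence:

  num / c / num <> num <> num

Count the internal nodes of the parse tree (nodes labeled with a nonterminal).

[X [Y [Y [Y [Z [W num]]] / [Z [W c]]] / [Z [W num]]] <> [X [Y [Z [W num]]] <> [X [Y [Z [W num]]]]]]

18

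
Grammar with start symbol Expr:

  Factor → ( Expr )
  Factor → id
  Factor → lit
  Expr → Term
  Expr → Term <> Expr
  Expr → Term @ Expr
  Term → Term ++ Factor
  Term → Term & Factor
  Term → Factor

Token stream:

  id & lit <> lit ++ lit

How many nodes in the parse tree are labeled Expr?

2

[Expr [Term [Term [Factor id]] & [Factor lit]] <> [Expr [Term [Term [Factor lit]] ++ [Factor lit]]]]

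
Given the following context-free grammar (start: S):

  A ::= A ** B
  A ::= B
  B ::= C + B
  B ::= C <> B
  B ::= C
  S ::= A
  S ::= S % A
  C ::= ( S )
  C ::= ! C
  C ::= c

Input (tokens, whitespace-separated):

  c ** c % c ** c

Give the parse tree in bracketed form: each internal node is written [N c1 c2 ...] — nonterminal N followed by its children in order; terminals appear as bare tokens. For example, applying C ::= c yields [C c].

[S [S [A [A [B [C c]]] ** [B [C c]]]] % [A [A [B [C c]]] ** [B [C c]]]]

S
S % A
A % A
A ** B % A
B ** B % A
C ** B % A
c ** B % A
c ** C % A
c ** c % A
c ** c % A ** B
c ** c % B ** B
c ** c % C ** B
c ** c % c ** B
c ** c % c ** C
c ** c % c ** c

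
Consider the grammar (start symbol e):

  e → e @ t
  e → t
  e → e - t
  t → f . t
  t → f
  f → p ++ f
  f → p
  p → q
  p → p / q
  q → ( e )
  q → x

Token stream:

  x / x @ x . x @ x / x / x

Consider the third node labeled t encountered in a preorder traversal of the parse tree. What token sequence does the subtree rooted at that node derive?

[e [e [e [t [f [p [p [q x]] / [q x]]]]] @ [t [f [p [q x]]] . [t [f [p [q x]]]]]] @ [t [f [p [p [p [q x]] / [q x]] / [q x]]]]]

x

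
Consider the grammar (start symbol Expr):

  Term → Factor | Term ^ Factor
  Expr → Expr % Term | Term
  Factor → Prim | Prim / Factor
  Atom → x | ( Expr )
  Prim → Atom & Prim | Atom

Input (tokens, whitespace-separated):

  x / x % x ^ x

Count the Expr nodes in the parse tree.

[Expr [Expr [Term [Factor [Prim [Atom x]] / [Factor [Prim [Atom x]]]]]] % [Term [Term [Factor [Prim [Atom x]]]] ^ [Factor [Prim [Atom x]]]]]

2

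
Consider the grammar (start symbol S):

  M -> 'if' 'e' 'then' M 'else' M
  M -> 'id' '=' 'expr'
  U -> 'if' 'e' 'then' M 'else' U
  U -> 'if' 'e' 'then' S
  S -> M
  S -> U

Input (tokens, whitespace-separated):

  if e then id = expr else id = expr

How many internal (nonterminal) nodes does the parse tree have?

4

[S [M if e then [M id = expr] else [M id = expr]]]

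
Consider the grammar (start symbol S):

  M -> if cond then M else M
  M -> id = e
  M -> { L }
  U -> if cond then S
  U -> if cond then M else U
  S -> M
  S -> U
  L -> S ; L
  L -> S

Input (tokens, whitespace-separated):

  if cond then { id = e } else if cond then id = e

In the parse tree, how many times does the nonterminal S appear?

3

[S [U if cond then [M { [L [S [M id = e]]] }] else [U if cond then [S [M id = e]]]]]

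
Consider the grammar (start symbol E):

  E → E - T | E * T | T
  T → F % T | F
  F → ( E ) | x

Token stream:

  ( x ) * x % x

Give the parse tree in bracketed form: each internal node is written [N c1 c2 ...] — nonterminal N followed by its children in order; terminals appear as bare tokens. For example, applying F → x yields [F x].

[E [E [T [F ( [E [T [F x]]] )]]] * [T [F x] % [T [F x]]]]

E
E * T
T * T
F * T
( E ) * T
( T ) * T
( F ) * T
( x ) * T
( x ) * F % T
( x ) * x % T
( x ) * x % F
( x ) * x % x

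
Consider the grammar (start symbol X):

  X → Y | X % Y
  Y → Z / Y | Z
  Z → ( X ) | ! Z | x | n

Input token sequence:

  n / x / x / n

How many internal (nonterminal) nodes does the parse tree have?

[X [Y [Z n] / [Y [Z x] / [Y [Z x] / [Y [Z n]]]]]]

9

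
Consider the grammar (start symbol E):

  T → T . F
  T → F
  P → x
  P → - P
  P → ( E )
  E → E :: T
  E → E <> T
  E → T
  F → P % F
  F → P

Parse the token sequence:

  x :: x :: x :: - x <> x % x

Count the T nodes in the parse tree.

5

[E [E [E [E [E [T [F [P x]]]] :: [T [F [P x]]]] :: [T [F [P x]]]] :: [T [F [P - [P x]]]]] <> [T [F [P x] % [F [P x]]]]]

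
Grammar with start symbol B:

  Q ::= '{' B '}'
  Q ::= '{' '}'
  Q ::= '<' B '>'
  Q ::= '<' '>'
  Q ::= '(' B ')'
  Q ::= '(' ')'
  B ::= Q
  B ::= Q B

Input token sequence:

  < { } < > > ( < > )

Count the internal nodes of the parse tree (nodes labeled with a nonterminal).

[B [Q < [B [Q { }] [B [Q < >]]] >] [B [Q ( [B [Q < >]] )]]]

10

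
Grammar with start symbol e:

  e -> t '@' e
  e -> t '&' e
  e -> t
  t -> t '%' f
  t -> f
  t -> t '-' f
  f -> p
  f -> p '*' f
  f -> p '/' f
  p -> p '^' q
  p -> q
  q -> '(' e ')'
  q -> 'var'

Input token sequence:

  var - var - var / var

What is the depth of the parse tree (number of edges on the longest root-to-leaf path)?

[e [t [t [t [f [p [q var]]]] - [f [p [q var]]]] - [f [p [q var]] / [f [p [q var]]]]]]

7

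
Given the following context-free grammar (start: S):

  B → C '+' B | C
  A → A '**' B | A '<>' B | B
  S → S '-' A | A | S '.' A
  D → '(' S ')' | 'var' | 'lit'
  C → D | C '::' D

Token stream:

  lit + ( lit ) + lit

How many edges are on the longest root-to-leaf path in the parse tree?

[S [A [B [C [D lit]] + [B [C [D ( [S [A [B [C [D lit]]]]] )]] + [B [C [D lit]]]]]]]

11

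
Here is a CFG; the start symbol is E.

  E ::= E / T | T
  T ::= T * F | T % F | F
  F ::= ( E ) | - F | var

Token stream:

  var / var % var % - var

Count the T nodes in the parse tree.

[E [E [T [F var]]] / [T [T [T [F var]] % [F var]] % [F - [F var]]]]

4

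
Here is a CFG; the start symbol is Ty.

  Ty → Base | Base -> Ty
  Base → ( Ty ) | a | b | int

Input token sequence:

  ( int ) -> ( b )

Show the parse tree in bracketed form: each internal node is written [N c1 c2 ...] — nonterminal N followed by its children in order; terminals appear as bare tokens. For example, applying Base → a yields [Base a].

[Ty [Base ( [Ty [Base int]] )] -> [Ty [Base ( [Ty [Base b]] )]]]

Ty
Base -> Ty
( Ty ) -> Ty
( Base ) -> Ty
( int ) -> Ty
( int ) -> Base
( int ) -> ( Ty )
( int ) -> ( Base )
( int ) -> ( b )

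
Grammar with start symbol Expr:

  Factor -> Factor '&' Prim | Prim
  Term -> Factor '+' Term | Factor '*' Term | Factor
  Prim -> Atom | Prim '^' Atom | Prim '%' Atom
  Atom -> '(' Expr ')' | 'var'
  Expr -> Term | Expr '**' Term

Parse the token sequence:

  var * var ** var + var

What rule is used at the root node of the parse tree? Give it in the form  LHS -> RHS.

Expr -> Expr '**' Term

[Expr [Expr [Term [Factor [Prim [Atom var]]] * [Term [Factor [Prim [Atom var]]]]]] ** [Term [Factor [Prim [Atom var]]] + [Term [Factor [Prim [Atom var]]]]]]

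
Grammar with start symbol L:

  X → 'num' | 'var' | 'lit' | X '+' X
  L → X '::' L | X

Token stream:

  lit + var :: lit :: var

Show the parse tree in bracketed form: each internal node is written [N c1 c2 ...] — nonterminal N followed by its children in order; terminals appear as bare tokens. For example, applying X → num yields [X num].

[L [X [X lit] + [X var]] :: [L [X lit] :: [L [X var]]]]

L
X :: L
X + X :: L
lit + X :: L
lit + var :: L
lit + var :: X :: L
lit + var :: lit :: L
lit + var :: lit :: X
lit + var :: lit :: var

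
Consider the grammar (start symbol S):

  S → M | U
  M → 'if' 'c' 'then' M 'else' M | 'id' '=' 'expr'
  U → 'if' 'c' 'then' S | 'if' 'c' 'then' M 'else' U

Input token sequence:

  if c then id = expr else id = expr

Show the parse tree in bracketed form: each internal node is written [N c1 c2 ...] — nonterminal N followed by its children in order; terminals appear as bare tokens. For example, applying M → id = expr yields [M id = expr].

S
M
if c then M else M
if c then id = expr else M
if c then id = expr else id = expr

[S [M if c then [M id = expr] else [M id = expr]]]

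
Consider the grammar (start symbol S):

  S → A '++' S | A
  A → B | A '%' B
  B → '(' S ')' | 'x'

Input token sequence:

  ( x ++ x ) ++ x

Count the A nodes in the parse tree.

4

[S [A [B ( [S [A [B x]] ++ [S [A [B x]]]] )]] ++ [S [A [B x]]]]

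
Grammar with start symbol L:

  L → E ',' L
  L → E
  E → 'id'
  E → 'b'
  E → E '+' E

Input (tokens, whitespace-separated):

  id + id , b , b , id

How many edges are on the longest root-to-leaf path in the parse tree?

[L [E [E id] + [E id]] , [L [E b] , [L [E b] , [L [E id]]]]]

5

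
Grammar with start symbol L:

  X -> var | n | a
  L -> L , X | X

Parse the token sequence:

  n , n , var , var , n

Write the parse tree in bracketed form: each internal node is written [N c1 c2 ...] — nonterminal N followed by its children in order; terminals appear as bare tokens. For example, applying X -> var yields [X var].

L
L , X
L , X , X
L , X , X , X
L , X , X , X , X
X , X , X , X , X
n , X , X , X , X
n , n , X , X , X
n , n , var , X , X
n , n , var , var , X
n , n , var , var , n

[L [L [L [L [L [X n]] , [X n]] , [X var]] , [X var]] , [X n]]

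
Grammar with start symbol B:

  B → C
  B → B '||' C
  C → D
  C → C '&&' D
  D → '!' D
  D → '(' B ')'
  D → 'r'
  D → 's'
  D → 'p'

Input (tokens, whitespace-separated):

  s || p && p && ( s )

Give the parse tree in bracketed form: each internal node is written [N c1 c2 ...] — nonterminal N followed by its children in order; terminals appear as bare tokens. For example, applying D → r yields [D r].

[B [B [C [D s]]] || [C [C [C [D p]] && [D p]] && [D ( [B [C [D s]]] )]]]

B
B || C
C || C
D || C
s || C
s || C && D
s || C && D && D
s || D && D && D
s || p && D && D
s || p && p && D
s || p && p && ( B )
s || p && p && ( C )
s || p && p && ( D )
s || p && p && ( s )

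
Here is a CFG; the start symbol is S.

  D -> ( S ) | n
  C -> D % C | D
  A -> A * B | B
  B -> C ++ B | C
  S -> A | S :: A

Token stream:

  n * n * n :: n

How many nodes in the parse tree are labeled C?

[S [S [A [A [A [B [C [D n]]]] * [B [C [D n]]]] * [B [C [D n]]]]] :: [A [B [C [D n]]]]]

4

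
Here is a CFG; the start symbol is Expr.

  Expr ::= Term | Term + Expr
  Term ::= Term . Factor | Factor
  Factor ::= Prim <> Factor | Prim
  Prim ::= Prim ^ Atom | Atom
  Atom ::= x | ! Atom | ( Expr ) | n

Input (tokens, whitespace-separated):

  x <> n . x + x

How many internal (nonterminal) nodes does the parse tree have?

17

[Expr [Term [Term [Factor [Prim [Atom x]] <> [Factor [Prim [Atom n]]]]] . [Factor [Prim [Atom x]]]] + [Expr [Term [Factor [Prim [Atom x]]]]]]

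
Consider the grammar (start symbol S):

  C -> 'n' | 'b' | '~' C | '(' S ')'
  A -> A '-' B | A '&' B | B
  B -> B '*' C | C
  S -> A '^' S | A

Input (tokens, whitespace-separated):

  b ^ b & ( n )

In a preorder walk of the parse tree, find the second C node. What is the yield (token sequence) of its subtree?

[S [A [B [C b]]] ^ [S [A [A [B [C b]]] & [B [C ( [S [A [B [C n]]]] )]]]]]

b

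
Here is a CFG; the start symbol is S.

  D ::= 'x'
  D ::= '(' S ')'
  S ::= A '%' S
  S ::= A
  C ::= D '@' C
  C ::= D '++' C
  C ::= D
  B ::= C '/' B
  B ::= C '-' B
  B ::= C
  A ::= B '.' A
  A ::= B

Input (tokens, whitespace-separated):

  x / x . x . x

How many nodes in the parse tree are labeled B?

4

[S [A [B [C [D x]] / [B [C [D x]]]] . [A [B [C [D x]]] . [A [B [C [D x]]]]]]]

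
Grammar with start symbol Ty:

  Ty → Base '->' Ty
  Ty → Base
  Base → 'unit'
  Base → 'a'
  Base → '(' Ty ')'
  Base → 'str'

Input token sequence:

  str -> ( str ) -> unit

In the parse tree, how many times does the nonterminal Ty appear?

4

[Ty [Base str] -> [Ty [Base ( [Ty [Base str]] )] -> [Ty [Base unit]]]]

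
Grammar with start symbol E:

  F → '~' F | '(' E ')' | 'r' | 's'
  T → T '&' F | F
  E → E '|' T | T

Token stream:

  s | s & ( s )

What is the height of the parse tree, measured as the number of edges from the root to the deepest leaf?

6

[E [E [T [F s]]] | [T [T [F s]] & [F ( [E [T [F s]]] )]]]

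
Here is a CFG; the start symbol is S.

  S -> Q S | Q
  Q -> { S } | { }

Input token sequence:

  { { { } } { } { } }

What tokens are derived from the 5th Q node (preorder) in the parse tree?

{ }

[S [Q { [S [Q { [S [Q { }]] }] [S [Q { }] [S [Q { }]]]] }]]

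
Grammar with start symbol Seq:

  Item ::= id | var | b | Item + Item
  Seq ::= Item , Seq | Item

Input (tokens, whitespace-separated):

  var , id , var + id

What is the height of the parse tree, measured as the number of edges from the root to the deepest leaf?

5

[Seq [Item var] , [Seq [Item id] , [Seq [Item [Item var] + [Item id]]]]]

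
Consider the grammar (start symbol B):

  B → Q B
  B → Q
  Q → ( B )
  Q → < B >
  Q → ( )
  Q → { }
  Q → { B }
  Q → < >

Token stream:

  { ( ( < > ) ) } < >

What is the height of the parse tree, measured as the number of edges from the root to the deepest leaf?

8

[B [Q { [B [Q ( [B [Q ( [B [Q < >]] )]] )]] }] [B [Q < >]]]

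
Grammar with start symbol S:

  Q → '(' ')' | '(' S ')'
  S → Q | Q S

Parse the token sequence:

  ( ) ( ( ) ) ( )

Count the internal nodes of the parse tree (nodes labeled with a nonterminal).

8

[S [Q ( )] [S [Q ( [S [Q ( )]] )] [S [Q ( )]]]]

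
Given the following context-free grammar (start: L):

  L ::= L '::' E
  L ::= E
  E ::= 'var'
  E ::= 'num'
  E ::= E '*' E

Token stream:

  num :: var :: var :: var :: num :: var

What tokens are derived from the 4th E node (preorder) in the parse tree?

var

[L [L [L [L [L [L [E num]] :: [E var]] :: [E var]] :: [E var]] :: [E num]] :: [E var]]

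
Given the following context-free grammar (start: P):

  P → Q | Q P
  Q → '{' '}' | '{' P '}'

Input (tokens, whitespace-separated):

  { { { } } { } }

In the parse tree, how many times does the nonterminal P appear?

4

[P [Q { [P [Q { [P [Q { }]] }] [P [Q { }]]] }]]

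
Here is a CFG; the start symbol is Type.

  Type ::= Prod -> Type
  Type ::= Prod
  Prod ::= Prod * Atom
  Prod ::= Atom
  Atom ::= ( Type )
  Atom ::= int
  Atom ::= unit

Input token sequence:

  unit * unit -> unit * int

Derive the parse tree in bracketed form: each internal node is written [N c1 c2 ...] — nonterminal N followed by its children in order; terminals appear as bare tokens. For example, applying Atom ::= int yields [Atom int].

[Type [Prod [Prod [Atom unit]] * [Atom unit]] -> [Type [Prod [Prod [Atom unit]] * [Atom int]]]]

Type
Prod -> Type
Prod * Atom -> Type
Atom * Atom -> Type
unit * Atom -> Type
unit * unit -> Type
unit * unit -> Prod
unit * unit -> Prod * Atom
unit * unit -> Atom * Atom
unit * unit -> unit * Atom
unit * unit -> unit * int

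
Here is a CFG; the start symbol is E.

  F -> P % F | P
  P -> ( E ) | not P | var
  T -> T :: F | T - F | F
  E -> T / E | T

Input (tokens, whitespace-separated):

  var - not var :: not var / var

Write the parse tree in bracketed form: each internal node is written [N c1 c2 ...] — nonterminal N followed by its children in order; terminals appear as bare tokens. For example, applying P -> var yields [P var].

E
T / E
T :: F / E
T - F :: F / E
F - F :: F / E
P - F :: F / E
var - F :: F / E
var - P :: F / E
var - not P :: F / E
var - not var :: F / E
var - not var :: P / E
var - not var :: not P / E
var - not var :: not var / E
var - not var :: not var / T
var - not var :: not var / F
var - not var :: not var / P
var - not var :: not var / var

[E [T [T [T [F [P var]]] - [F [P not [P var]]]] :: [F [P not [P var]]]] / [E [T [F [P var]]]]]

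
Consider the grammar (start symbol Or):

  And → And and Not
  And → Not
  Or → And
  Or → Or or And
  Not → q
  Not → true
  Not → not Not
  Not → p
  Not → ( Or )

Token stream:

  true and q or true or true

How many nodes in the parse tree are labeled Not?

4

[Or [Or [Or [And [And [Not true]] and [Not q]]] or [And [Not true]]] or [And [Not true]]]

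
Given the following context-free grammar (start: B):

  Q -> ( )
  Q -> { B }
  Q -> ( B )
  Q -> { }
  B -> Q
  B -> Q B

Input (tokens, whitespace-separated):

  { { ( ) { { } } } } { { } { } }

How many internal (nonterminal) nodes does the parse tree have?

16

[B [Q { [B [Q { [B [Q ( )] [B [Q { [B [Q { }]] }]]] }]] }] [B [Q { [B [Q { }] [B [Q { }]]] }]]]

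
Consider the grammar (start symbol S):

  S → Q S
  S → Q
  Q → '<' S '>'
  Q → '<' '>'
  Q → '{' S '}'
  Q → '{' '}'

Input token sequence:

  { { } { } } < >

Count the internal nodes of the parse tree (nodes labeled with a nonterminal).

8

[S [Q { [S [Q { }] [S [Q { }]]] }] [S [Q < >]]]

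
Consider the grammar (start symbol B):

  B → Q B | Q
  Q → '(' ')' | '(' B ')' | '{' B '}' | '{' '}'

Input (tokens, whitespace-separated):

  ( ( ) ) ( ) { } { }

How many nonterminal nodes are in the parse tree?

10

[B [Q ( [B [Q ( )]] )] [B [Q ( )] [B [Q { }] [B [Q { }]]]]]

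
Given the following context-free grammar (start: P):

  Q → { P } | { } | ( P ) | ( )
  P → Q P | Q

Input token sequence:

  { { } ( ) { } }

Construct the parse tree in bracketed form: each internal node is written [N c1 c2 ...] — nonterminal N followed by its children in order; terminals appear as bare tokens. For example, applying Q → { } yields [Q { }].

P
Q
{ P }
{ Q P }
{ { } P }
{ { } Q P }
{ { } ( ) P }
{ { } ( ) Q }
{ { } ( ) { } }

[P [Q { [P [Q { }] [P [Q ( )] [P [Q { }]]]] }]]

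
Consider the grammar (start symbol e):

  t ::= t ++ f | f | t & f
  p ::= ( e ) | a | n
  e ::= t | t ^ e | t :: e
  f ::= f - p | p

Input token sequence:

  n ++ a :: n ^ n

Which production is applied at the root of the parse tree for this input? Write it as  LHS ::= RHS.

e ::= t :: e

[e [t [t [f [p n]]] ++ [f [p a]]] :: [e [t [f [p n]]] ^ [e [t [f [p n]]]]]]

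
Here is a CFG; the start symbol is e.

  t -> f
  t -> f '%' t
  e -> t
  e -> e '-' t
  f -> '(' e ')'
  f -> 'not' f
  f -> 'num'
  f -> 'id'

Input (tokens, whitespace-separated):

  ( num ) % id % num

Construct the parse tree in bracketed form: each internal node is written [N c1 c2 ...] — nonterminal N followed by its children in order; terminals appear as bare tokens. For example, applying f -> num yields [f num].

[e [t [f ( [e [t [f num]]] )] % [t [f id] % [t [f num]]]]]

e
t
f % t
( e ) % t
( t ) % t
( f ) % t
( num ) % t
( num ) % f % t
( num ) % id % t
( num ) % id % f
( num ) % id % num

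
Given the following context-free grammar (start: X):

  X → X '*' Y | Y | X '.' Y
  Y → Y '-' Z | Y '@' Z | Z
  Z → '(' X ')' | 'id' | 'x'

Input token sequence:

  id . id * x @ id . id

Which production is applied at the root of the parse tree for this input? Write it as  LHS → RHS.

X → X '.' Y

[X [X [X [X [Y [Z id]]] . [Y [Z id]]] * [Y [Y [Z x]] @ [Z id]]] . [Y [Z id]]]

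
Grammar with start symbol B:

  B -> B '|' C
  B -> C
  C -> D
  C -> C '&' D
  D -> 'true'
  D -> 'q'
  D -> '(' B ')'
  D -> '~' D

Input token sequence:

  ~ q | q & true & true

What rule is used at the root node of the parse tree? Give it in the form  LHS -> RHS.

[B [B [C [D ~ [D q]]]] | [C [C [C [D q]] & [D true]] & [D true]]]

B -> B '|' C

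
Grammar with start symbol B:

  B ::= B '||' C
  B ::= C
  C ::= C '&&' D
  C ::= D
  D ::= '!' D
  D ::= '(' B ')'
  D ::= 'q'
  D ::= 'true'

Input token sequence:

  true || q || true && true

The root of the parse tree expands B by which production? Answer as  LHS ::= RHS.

B ::= B '||' C

[B [B [B [C [D true]]] || [C [D q]]] || [C [C [D true]] && [D true]]]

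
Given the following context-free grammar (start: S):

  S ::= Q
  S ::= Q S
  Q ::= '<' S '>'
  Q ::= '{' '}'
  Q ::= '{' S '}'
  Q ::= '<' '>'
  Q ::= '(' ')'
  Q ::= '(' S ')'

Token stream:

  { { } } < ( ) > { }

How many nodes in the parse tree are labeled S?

5

[S [Q { [S [Q { }]] }] [S [Q < [S [Q ( )]] >] [S [Q { }]]]]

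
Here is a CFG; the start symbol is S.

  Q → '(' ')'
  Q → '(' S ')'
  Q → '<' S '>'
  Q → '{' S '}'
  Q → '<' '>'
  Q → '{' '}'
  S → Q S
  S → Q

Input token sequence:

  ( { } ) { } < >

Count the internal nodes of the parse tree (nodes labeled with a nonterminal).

8

[S [Q ( [S [Q { }]] )] [S [Q { }] [S [Q < >]]]]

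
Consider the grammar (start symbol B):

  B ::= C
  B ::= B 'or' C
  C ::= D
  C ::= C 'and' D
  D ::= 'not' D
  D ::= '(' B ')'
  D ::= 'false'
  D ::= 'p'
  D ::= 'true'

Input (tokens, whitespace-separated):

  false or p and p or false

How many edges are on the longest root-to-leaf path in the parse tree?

5

[B [B [B [C [D false]]] or [C [C [D p]] and [D p]]] or [C [D false]]]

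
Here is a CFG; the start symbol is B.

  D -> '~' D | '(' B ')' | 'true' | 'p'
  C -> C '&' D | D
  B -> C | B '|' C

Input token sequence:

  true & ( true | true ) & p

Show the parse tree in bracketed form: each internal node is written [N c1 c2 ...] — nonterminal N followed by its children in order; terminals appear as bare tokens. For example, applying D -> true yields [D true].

[B [C [C [C [D true]] & [D ( [B [B [C [D true]]] | [C [D true]]] )]] & [D p]]]

B
C
C & D
C & D & D
D & D & D
true & D & D
true & ( B ) & D
true & ( B | C ) & D
true & ( C | C ) & D
true & ( D | C ) & D
true & ( true | C ) & D
true & ( true | D ) & D
true & ( true | true ) & D
true & ( true | true ) & p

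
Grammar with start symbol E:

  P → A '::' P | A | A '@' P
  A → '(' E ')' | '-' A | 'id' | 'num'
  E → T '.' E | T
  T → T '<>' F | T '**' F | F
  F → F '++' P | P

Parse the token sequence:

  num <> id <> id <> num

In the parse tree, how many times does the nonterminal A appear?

4

[E [T [T [T [T [F [P [A num]]]] <> [F [P [A id]]]] <> [F [P [A id]]]] <> [F [P [A num]]]]]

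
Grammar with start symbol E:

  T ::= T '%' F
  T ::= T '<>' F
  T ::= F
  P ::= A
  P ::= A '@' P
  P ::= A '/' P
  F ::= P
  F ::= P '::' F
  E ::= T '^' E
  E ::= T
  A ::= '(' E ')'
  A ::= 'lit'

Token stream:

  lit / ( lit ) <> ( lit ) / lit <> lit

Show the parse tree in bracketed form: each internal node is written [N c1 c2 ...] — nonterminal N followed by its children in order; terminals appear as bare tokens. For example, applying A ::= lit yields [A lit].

[E [T [T [T [F [P [A lit] / [P [A ( [E [T [F [P [A lit]]]]] )]]]]] <> [F [P [A ( [E [T [F [P [A lit]]]]] )] / [P [A lit]]]]] <> [F [P [A lit]]]]]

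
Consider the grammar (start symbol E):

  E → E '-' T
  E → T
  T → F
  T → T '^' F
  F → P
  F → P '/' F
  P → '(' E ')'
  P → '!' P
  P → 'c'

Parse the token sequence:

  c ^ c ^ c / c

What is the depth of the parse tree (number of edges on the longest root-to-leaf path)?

6

[E [T [T [T [F [P c]]] ^ [F [P c]]] ^ [F [P c] / [F [P c]]]]]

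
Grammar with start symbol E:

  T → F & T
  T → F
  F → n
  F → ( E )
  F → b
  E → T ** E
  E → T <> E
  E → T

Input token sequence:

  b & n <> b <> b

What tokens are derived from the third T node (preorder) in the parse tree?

b

[E [T [F b] & [T [F n]]] <> [E [T [F b]] <> [E [T [F b]]]]]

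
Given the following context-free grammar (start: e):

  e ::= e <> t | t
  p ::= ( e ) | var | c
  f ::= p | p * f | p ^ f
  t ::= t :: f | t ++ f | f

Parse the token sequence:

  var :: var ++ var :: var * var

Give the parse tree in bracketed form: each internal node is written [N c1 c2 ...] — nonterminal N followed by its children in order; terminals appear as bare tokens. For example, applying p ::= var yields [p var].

[e [t [t [t [t [f [p var]]] :: [f [p var]]] ++ [f [p var]]] :: [f [p var] * [f [p var]]]]]

e
t
t :: f
t ++ f :: f
t :: f ++ f :: f
f :: f ++ f :: f
p :: f ++ f :: f
var :: f ++ f :: f
var :: p ++ f :: f
var :: var ++ f :: f
var :: var ++ p :: f
var :: var ++ var :: f
var :: var ++ var :: p * f
var :: var ++ var :: var * f
var :: var ++ var :: var * p
var :: var ++ var :: var * var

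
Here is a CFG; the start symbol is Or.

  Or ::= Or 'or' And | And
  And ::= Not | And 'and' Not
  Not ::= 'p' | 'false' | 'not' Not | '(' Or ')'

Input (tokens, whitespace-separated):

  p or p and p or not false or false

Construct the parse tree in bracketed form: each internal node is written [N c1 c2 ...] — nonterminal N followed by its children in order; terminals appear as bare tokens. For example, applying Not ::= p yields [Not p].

[Or [Or [Or [Or [And [Not p]]] or [And [And [Not p]] and [Not p]]] or [And [Not not [Not false]]]] or [And [Not false]]]

Or
Or or And
Or or And or And
Or or And or And or And
And or And or And or And
Not or And or And or And
p or And or And or And
p or And and Not or And or And
p or Not and Not or And or And
p or p and Not or And or And
p or p and p or And or And
p or p and p or Not or And
p or p and p or not Not or And
p or p and p or not false or And
p or p and p or not false or Not
p or p and p or not false or false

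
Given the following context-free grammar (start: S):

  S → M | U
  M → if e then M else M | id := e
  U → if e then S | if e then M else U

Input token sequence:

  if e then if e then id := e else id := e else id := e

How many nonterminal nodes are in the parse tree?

[S [M if e then [M if e then [M id := e] else [M id := e]] else [M id := e]]]

6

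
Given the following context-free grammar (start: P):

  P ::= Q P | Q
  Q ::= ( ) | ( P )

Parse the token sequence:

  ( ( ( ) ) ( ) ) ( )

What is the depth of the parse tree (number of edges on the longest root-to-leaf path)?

[P [Q ( [P [Q ( [P [Q ( )]] )] [P [Q ( )]]] )] [P [Q ( )]]]

6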